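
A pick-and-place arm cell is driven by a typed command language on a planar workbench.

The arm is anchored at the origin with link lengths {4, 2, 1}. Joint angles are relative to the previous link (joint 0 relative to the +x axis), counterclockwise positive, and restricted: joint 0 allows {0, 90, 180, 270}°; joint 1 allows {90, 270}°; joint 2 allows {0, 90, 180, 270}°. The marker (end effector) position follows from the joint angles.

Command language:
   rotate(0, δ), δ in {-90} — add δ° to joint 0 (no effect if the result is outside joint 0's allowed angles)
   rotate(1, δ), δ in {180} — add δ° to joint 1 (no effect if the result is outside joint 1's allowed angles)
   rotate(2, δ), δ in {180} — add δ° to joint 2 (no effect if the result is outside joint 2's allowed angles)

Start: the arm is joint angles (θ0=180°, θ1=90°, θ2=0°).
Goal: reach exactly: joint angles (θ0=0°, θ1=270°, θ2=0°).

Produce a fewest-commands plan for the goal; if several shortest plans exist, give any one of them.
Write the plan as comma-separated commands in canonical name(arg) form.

rotate(0, -90), rotate(0, -90), rotate(1, 180)

t0: joint angles (θ0=180°, θ1=90°, θ2=0°)
step 1 (rotate(0, -90)): joint angles (θ0=90°, θ1=90°, θ2=0°)
step 2 (rotate(0, -90)): joint angles (θ0=0°, θ1=90°, θ2=0°)
step 3 (rotate(1, 180)): joint angles (θ0=0°, θ1=270°, θ2=0°)
minimal: 3 command(s), checked below 3.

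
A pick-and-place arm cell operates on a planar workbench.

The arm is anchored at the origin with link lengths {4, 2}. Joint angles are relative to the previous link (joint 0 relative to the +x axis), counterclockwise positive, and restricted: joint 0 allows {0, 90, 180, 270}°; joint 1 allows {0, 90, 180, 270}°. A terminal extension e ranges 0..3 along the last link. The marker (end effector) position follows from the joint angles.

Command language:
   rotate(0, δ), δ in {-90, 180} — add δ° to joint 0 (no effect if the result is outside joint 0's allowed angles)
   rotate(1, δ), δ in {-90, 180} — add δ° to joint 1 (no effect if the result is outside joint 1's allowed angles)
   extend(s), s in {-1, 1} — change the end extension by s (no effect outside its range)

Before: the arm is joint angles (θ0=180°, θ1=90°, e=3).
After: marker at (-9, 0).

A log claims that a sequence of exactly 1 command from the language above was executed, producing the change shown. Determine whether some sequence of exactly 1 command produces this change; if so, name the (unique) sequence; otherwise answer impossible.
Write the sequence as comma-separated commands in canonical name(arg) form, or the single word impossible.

rotate(1, -90)

begin: joint angles (θ0=180°, θ1=90°, e=3)
1. rotate(1, -90) → joint angles (θ0=180°, θ1=0°, e=3)
no rival 1-sequence matches.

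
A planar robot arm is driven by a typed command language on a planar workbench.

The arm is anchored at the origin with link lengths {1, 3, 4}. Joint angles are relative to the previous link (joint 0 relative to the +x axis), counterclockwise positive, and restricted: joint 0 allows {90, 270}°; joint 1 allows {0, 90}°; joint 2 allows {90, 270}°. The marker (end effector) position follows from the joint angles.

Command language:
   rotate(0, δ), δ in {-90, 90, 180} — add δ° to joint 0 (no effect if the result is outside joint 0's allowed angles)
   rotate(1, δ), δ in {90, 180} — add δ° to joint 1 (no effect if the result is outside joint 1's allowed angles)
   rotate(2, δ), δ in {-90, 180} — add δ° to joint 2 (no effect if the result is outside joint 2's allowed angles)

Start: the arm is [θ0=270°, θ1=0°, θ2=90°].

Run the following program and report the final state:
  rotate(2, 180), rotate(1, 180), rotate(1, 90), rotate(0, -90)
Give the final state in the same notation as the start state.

[θ0=270°, θ1=90°, θ2=270°]

start: [θ0=270°, θ1=0°, θ2=90°]
t=1 rotate(2, 180) ⇒ [θ0=270°, θ1=0°, θ2=270°]
t=2 rotate(1, 180) ⇒ [θ0=270°, θ1=0°, θ2=270°]
t=3 rotate(1, 90) ⇒ [θ0=270°, θ1=90°, θ2=270°]
t=4 rotate(0, -90) ⇒ [θ0=270°, θ1=90°, θ2=270°]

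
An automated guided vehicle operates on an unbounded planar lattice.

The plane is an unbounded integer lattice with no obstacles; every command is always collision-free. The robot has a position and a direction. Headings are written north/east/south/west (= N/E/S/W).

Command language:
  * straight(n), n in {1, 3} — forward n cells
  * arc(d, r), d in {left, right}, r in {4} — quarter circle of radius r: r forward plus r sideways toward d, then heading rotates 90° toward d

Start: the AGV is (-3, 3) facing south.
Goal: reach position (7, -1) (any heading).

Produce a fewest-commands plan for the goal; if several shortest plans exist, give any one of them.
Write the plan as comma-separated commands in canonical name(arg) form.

arc(left, 4), straight(3), straight(3)

t0: (-3, 3) facing south
t=1 arc(left, 4) ⇒ (1, -1) facing east
t=2 straight(3) ⇒ (4, -1) facing east
t=3 straight(3) ⇒ (7, -1) facing east
nothing shorter than 3 reaches the goal.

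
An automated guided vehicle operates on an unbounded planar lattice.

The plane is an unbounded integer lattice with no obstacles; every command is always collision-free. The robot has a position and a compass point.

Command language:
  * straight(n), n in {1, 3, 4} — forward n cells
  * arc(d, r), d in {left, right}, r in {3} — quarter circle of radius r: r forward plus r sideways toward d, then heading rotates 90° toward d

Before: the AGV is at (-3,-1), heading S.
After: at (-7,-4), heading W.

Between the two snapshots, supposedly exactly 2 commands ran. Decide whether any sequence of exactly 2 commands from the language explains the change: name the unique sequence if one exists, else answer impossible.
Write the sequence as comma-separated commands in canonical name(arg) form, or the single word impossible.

key: running straight(1) before arc(right, 3) would end elsewhere — order is forced
t0: at (-3,-1), heading S
[1] after arc(right, 3): at (-6,-4), heading W
[2] after straight(1): at (-7,-4), heading W
no rival 2-sequence matches.

arc(right, 3), straight(1)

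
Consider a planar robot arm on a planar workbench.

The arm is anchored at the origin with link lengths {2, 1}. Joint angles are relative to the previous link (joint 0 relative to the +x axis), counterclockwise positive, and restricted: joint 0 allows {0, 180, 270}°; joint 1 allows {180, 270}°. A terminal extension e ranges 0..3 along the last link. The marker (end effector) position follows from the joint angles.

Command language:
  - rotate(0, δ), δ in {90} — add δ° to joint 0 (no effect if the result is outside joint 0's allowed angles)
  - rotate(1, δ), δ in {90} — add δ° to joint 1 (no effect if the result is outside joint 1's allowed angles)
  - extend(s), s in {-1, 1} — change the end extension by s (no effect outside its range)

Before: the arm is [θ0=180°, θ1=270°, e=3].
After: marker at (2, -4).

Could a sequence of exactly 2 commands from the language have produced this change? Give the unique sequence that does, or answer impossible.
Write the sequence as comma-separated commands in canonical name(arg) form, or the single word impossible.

from: [θ0=180°, θ1=270°, e=3]
t=1 rotate(0, 90) ⇒ [θ0=270°, θ1=270°, e=3]
t=2 rotate(0, 90) ⇒ [θ0=0°, θ1=270°, e=3]
no rival 2-sequence matches.

rotate(0, 90), rotate(0, 90)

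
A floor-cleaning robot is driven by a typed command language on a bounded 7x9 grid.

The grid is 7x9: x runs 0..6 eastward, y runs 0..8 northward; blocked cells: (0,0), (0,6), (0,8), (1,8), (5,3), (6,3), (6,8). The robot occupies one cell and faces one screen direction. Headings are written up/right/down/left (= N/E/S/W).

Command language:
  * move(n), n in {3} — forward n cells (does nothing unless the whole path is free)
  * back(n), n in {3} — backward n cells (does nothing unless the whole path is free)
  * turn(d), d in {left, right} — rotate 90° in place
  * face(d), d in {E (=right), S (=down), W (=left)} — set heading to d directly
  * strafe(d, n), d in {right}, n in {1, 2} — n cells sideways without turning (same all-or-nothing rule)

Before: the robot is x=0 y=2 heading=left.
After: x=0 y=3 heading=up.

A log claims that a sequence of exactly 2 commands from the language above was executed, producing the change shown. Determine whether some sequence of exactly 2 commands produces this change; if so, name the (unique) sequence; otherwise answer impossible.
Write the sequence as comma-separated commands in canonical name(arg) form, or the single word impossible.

key: running turn(right) before strafe(right, 1) would end elsewhere — order is forced
t0: x=0 y=2 heading=left
1. strafe(right, 1) → x=0 y=3 heading=left
2. turn(right) → x=0 y=3 heading=up
no other 2-command option fits: unique.

strafe(right, 1), turn(right)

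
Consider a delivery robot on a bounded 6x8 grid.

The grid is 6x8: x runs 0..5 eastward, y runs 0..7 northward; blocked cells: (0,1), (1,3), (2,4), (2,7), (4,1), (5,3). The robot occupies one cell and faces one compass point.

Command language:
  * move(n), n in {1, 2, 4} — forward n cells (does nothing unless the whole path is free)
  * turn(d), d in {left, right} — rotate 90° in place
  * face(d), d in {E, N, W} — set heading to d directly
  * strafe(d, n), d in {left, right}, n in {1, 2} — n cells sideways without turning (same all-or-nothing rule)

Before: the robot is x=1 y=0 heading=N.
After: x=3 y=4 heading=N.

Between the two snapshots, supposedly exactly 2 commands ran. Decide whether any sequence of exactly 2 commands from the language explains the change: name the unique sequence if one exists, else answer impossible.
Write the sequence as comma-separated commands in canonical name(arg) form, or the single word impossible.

strafe(right, 2), move(4)

key: still facing N at the end — nothing in the sequence rotates
start: x=1 y=0 heading=N
1. strafe(right, 2) → x=3 y=0 heading=N
2. move(4) → x=3 y=4 heading=N
all 144 alternatives checked — unique.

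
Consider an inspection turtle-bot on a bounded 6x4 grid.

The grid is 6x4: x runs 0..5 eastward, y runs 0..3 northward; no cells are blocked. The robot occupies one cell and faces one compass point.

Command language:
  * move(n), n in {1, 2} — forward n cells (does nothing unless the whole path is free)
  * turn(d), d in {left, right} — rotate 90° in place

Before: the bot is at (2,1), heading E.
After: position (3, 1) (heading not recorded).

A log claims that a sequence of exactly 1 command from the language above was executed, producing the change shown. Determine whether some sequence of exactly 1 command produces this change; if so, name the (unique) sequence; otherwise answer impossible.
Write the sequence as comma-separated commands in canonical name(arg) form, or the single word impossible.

begin: at (2,1), heading E
t=1 move(1) ⇒ at (3,1), heading E
all 4 alternatives checked — unique.

move(1)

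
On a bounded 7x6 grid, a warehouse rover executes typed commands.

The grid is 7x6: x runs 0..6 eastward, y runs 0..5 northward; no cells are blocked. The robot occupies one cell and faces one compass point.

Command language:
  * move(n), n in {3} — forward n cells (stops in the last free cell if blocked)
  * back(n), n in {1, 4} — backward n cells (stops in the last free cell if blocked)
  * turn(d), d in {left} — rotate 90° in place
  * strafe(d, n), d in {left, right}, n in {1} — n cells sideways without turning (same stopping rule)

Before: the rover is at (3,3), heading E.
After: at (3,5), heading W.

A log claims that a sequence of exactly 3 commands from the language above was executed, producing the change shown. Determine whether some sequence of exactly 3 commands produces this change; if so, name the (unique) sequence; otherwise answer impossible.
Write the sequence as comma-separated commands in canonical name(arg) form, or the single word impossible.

turn(left), move(3), turn(left)

key: position moved to (3,5) AND the heading swung to W — translation plus rotation needed
start: at (3,3), heading E
step 1 (turn(left)): at (3,3), heading N
step 2 (move(3)): at (3,5), heading N
step 3 (turn(left)): at (3,5), heading W
no other 3-command option fits: unique.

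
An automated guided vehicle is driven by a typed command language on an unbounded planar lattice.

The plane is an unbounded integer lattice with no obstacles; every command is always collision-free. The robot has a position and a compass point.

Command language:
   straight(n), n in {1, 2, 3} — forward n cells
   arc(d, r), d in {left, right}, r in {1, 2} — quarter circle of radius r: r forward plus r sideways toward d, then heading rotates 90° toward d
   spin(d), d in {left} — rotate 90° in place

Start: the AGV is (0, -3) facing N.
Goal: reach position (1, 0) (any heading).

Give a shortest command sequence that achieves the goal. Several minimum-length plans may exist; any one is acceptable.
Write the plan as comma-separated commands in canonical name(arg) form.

begin: (0, -3) facing N
t=1 straight(2) ⇒ (0, -1) facing N
t=2 arc(right, 1) ⇒ (1, 0) facing E
nothing shorter than 2 reaches the goal.

straight(2), arc(right, 1)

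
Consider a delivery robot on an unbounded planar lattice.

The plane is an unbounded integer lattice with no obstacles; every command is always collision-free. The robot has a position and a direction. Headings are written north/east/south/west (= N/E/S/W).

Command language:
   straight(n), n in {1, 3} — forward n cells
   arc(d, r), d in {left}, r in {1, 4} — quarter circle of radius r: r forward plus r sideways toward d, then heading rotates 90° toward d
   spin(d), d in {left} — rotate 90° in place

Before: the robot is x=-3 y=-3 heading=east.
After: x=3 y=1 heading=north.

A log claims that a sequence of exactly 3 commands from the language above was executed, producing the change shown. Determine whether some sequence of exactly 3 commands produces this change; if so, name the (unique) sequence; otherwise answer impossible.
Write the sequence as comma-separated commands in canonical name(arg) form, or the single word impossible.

straight(1), straight(1), arc(left, 4)

key: order matters: swapping straight(1) and arc(left, 4) lands elsewhere
t0: x=-3 y=-3 heading=east
1. straight(1) → x=-2 y=-3 heading=east
2. straight(1) → x=-1 y=-3 heading=east
3. arc(left, 4) → x=3 y=1 heading=north
all 125 alternatives checked — unique.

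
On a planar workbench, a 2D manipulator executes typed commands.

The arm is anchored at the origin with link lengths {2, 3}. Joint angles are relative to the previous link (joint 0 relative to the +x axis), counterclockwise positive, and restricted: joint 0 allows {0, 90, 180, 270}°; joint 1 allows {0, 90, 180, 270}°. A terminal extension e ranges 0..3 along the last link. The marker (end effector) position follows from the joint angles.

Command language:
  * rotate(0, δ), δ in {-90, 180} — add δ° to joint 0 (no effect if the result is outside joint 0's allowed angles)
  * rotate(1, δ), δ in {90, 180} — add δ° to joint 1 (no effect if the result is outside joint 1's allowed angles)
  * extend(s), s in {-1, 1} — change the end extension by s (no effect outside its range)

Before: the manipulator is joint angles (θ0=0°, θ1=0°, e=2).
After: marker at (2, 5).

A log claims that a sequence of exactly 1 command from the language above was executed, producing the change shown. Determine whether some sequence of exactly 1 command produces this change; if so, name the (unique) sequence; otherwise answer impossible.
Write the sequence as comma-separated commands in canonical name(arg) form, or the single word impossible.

rotate(1, 90)

initial: joint angles (θ0=0°, θ1=0°, e=2)
step 1 (rotate(1, 90)): joint angles (θ0=0°, θ1=90°, e=2)
all 6 alternatives checked — unique.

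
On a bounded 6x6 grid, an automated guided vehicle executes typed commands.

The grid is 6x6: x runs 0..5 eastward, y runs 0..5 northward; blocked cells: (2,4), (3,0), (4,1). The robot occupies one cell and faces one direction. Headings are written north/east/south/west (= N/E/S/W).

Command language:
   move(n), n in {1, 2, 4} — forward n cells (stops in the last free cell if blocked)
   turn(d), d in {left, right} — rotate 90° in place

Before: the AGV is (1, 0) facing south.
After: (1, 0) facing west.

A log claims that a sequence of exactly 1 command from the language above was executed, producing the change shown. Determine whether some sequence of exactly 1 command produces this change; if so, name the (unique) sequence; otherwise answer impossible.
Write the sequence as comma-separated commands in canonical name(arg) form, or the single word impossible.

turn(right)

key: parked at (1,0) the whole time — nothing moves the robot
start: (1, 0) facing south
[1] after turn(right): (1, 0) facing west
no other 1-command option fits: unique.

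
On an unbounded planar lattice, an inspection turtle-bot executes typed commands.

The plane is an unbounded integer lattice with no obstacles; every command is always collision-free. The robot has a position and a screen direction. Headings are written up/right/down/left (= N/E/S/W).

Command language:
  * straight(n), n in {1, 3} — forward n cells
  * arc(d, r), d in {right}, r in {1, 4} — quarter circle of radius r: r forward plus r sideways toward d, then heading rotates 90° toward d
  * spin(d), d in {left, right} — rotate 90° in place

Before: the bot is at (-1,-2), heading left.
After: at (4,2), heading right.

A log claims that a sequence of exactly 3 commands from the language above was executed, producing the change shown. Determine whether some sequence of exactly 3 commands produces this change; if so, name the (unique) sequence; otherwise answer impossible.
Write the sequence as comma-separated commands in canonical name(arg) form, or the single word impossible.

key: running straight(1) before spin(right) would end elsewhere — order is forced
from: at (-1,-2), heading left
[1] after spin(right): at (-1,-2), heading up
[2] after arc(right, 4): at (3,2), heading right
[3] after straight(1): at (4,2), heading right
no other 3-command option fits: unique.

spin(right), arc(right, 4), straight(1)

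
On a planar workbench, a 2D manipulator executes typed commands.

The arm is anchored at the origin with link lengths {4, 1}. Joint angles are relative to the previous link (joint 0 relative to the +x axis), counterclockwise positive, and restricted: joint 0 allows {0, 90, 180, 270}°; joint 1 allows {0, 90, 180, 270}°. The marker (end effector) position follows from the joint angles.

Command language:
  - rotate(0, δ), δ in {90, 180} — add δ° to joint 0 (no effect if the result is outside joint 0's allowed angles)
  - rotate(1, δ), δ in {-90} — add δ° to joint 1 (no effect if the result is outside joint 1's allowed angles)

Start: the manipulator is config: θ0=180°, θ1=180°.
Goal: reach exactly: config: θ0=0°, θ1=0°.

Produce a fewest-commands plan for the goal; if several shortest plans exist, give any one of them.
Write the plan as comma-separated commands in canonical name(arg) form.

rotate(0, 180), rotate(1, -90), rotate(1, -90)

from: config: θ0=180°, θ1=180°
t=1 rotate(0, 180) ⇒ config: θ0=0°, θ1=180°
t=2 rotate(1, -90) ⇒ config: θ0=0°, θ1=90°
t=3 rotate(1, -90) ⇒ config: θ0=0°, θ1=0°
shorter routes all fall short; 3 is best.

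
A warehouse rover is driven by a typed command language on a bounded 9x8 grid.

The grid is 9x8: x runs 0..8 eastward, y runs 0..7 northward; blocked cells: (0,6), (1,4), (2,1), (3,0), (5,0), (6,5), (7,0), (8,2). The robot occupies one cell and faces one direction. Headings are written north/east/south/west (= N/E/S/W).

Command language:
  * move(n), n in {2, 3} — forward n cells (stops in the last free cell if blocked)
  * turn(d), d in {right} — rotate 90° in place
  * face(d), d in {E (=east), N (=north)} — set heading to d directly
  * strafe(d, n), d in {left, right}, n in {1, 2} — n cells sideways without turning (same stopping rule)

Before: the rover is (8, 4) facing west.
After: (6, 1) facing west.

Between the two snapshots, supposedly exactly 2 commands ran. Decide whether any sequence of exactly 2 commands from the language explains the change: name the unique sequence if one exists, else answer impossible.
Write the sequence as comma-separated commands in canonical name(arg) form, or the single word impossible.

impossible

all 81 sequences checked — none match.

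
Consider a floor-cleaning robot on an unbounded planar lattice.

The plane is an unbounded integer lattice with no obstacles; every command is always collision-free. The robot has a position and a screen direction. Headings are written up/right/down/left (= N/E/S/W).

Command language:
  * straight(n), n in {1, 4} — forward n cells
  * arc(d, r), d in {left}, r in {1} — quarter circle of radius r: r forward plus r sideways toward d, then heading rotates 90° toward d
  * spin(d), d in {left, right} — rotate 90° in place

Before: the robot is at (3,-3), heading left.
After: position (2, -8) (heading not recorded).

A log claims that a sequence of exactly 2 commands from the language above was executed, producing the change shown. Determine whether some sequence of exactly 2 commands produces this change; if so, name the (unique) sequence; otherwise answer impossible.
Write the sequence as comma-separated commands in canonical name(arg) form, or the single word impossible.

key: running straight(4) before arc(left, 1) would end elsewhere — order is forced
initial: at (3,-3), heading left
t=1 arc(left, 1) ⇒ at (2,-4), heading down
t=2 straight(4) ⇒ at (2,-8), heading down
uniquely the one of 25 2-step routes that fits.

arc(left, 1), straight(4)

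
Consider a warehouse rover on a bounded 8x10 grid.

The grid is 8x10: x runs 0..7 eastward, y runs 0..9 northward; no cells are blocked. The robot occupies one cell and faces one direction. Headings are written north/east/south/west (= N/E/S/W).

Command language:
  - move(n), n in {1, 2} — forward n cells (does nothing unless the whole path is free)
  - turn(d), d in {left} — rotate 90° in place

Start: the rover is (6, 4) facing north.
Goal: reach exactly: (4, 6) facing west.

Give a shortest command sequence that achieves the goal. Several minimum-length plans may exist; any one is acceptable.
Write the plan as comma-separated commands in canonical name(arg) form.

start: (6, 4) facing north
t=1 move(2) ⇒ (6, 6) facing north
t=2 turn(left) ⇒ (6, 6) facing west
t=3 move(2) ⇒ (4, 6) facing west
minimal: 3 command(s), checked below 3.

move(2), turn(left), move(2)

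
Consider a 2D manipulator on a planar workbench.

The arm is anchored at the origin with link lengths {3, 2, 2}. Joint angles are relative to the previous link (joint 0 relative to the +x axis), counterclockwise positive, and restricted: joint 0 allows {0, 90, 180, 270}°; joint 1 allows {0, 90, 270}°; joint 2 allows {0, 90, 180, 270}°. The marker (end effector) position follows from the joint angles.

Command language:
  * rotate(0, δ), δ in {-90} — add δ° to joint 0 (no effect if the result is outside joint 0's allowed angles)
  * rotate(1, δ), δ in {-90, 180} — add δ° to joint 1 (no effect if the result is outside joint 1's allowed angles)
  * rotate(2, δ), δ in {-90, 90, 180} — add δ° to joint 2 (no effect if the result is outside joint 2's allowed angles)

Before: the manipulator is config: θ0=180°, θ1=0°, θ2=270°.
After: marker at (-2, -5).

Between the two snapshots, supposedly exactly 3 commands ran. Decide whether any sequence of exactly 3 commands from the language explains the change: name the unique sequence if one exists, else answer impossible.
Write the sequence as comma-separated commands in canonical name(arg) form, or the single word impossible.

rotate(0, -90), rotate(0, -90), rotate(0, -90)

t0: config: θ0=180°, θ1=0°, θ2=270°
[1] after rotate(0, -90): config: θ0=90°, θ1=0°, θ2=270°
[2] after rotate(0, -90): config: θ0=0°, θ1=0°, θ2=270°
[3] after rotate(0, -90): config: θ0=270°, θ1=0°, θ2=270°
uniquely the one of 216 3-step routes that fits.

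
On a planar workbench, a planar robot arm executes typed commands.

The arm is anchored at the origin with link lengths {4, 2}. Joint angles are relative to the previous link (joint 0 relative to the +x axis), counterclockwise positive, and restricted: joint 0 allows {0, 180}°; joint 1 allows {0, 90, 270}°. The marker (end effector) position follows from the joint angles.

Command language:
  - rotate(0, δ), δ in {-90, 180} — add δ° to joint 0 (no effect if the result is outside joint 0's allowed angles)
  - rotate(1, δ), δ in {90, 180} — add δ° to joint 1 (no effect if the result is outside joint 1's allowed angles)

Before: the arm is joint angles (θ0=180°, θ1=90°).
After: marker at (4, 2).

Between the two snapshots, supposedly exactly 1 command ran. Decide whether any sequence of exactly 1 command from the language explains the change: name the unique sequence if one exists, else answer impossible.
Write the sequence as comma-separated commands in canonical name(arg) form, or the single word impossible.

rotate(0, 180)

start: joint angles (θ0=180°, θ1=90°)
step 1 (rotate(0, 180)): joint angles (θ0=0°, θ1=90°)
uniquely the one of 4 1-step routes that fits.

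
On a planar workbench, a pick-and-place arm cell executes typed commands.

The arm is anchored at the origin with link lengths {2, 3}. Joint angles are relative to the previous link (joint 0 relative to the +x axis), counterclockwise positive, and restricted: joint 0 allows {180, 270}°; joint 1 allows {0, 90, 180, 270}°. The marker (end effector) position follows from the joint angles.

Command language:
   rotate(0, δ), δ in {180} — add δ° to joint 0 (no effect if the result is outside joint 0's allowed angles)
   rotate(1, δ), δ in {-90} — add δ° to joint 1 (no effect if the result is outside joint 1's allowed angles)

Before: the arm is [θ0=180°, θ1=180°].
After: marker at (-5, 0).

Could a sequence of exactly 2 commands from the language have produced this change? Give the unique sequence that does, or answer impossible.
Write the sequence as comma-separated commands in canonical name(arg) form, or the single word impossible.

rotate(1, -90), rotate(1, -90)

from: [θ0=180°, θ1=180°]
[1] after rotate(1, -90): [θ0=180°, θ1=90°]
[2] after rotate(1, -90): [θ0=180°, θ1=0°]
all 4 alternatives checked — unique.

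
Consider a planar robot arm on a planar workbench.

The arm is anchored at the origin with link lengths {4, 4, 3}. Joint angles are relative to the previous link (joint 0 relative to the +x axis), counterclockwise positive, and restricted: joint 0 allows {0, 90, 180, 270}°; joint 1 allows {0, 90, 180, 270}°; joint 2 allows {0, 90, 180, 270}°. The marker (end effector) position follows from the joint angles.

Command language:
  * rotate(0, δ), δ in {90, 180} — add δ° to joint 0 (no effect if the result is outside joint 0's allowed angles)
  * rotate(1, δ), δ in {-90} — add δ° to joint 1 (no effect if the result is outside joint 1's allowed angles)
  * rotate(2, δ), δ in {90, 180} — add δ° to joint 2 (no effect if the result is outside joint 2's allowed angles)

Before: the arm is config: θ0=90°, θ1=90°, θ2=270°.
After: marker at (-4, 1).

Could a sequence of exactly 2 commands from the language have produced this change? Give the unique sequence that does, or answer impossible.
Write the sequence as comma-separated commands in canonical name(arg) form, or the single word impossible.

rotate(2, 90), rotate(2, 90)

from: config: θ0=90°, θ1=90°, θ2=270°
1. rotate(2, 90) → config: θ0=90°, θ1=90°, θ2=0°
2. rotate(2, 90) → config: θ0=90°, θ1=90°, θ2=90°
uniquely the one of 25 2-step routes that fits.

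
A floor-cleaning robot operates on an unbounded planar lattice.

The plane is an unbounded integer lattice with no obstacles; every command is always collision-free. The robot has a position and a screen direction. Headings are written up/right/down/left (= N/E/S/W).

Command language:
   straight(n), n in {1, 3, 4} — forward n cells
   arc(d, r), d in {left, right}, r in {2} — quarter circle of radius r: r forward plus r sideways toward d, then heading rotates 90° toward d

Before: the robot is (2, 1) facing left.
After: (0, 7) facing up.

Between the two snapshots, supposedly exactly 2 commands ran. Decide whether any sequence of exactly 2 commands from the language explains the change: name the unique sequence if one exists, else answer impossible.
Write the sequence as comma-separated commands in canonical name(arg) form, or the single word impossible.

key: running straight(4) before arc(right, 2) would end elsewhere — order is forced
t0: (2, 1) facing left
t=1 arc(right, 2) ⇒ (0, 3) facing up
t=2 straight(4) ⇒ (0, 7) facing up
uniquely the one of 25 2-step routes that fits.

arc(right, 2), straight(4)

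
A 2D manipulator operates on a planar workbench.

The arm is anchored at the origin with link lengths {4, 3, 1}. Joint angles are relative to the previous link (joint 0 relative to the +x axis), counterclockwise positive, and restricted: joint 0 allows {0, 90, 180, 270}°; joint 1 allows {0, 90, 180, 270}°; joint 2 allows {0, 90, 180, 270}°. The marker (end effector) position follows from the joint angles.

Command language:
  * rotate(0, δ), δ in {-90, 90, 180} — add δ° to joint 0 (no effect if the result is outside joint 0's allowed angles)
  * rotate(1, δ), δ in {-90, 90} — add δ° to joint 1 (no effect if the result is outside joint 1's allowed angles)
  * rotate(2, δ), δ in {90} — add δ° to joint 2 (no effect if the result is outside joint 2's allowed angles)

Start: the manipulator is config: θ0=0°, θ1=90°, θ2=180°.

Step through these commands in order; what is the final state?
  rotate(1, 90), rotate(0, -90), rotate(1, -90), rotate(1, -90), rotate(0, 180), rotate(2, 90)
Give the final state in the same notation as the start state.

config: θ0=90°, θ1=0°, θ2=270°

t0: config: θ0=0°, θ1=90°, θ2=180°
t=1 rotate(1, 90) ⇒ config: θ0=0°, θ1=180°, θ2=180°
t=2 rotate(0, -90) ⇒ config: θ0=270°, θ1=180°, θ2=180°
t=3 rotate(1, -90) ⇒ config: θ0=270°, θ1=90°, θ2=180°
t=4 rotate(1, -90) ⇒ config: θ0=270°, θ1=0°, θ2=180°
t=5 rotate(0, 180) ⇒ config: θ0=90°, θ1=0°, θ2=180°
t=6 rotate(2, 90) ⇒ config: θ0=90°, θ1=0°, θ2=270°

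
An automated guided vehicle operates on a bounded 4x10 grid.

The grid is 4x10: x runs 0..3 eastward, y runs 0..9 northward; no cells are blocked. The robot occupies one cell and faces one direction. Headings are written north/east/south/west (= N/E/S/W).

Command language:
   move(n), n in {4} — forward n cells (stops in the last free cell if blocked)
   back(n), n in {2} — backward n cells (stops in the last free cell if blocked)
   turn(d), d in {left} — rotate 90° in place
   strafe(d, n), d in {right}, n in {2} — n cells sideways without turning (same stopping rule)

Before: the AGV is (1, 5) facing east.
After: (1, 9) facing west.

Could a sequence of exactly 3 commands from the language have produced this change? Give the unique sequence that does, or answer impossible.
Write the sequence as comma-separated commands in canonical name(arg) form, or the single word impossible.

key: position moved to (1,9) AND the heading swung to W — translation plus rotation needed
initial: (1, 5) facing east
1. turn(left) → (1, 5) facing north
2. move(4) → (1, 9) facing north
3. turn(left) → (1, 9) facing west
no rival 3-sequence matches.

turn(left), move(4), turn(left)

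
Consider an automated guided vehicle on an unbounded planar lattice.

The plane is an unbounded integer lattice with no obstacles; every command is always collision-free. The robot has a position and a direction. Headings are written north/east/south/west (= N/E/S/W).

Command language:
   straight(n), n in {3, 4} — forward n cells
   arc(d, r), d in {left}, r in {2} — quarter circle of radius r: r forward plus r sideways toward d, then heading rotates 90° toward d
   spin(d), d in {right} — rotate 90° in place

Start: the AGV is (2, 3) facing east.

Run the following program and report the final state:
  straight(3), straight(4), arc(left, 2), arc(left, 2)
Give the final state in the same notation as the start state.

start: (2, 3) facing east
[1] after straight(3): (5, 3) facing east
[2] after straight(4): (9, 3) facing east
[3] after arc(left, 2): (11, 5) facing north
[4] after arc(left, 2): (9, 7) facing west

(9, 7) facing west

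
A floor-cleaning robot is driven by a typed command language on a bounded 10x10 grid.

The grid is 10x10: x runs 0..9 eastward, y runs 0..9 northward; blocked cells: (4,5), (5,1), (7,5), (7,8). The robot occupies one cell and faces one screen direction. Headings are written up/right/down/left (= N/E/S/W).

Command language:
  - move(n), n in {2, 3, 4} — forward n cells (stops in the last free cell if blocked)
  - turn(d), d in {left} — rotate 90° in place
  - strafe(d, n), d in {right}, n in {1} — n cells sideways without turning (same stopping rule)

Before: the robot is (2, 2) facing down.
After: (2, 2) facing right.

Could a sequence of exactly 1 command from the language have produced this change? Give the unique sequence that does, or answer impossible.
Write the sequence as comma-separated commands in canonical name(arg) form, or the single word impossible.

key: (2,2) unchanged — the single command moves nothing
from: (2, 2) facing down
1. turn(left) → (2, 2) facing right
no rival 1-sequence matches.

turn(left)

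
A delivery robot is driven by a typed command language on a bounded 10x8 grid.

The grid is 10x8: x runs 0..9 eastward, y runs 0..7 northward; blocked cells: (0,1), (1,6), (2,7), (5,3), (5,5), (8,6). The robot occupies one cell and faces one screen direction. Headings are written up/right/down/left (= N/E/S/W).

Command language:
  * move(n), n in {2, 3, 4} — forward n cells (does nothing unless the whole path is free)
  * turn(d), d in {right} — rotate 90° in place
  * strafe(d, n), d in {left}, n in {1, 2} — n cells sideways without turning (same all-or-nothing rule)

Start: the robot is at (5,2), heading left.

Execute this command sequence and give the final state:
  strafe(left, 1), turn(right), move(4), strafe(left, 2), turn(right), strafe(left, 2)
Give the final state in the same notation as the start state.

start: at (5,2), heading left
[1] after strafe(left, 1): at (5,1), heading left
[2] after turn(right): at (5,1), heading up
[3] after move(4): at (5,1), heading up
[4] after strafe(left, 2): at (3,1), heading up
[5] after turn(right): at (3,1), heading right
[6] after strafe(left, 2): at (3,3), heading right

at (3,3), heading right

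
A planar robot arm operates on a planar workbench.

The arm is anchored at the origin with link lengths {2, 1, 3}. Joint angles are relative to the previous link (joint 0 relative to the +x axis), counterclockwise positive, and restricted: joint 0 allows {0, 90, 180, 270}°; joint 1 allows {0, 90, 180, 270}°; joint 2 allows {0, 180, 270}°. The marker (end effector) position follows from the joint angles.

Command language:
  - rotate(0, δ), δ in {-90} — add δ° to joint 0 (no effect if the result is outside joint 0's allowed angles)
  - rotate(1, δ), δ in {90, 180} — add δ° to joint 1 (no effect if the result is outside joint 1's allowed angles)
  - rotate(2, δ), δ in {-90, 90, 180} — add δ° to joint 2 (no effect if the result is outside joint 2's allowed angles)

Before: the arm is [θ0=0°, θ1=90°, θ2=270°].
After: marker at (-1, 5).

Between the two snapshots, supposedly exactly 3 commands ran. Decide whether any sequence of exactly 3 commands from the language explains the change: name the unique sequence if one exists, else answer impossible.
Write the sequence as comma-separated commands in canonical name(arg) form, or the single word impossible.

start: [θ0=0°, θ1=90°, θ2=270°]
1. rotate(0, -90) → [θ0=270°, θ1=90°, θ2=270°]
2. rotate(0, -90) → [θ0=180°, θ1=90°, θ2=270°]
3. rotate(0, -90) → [θ0=90°, θ1=90°, θ2=270°]
uniquely the one of 216 3-step routes that fits.

rotate(0, -90), rotate(0, -90), rotate(0, -90)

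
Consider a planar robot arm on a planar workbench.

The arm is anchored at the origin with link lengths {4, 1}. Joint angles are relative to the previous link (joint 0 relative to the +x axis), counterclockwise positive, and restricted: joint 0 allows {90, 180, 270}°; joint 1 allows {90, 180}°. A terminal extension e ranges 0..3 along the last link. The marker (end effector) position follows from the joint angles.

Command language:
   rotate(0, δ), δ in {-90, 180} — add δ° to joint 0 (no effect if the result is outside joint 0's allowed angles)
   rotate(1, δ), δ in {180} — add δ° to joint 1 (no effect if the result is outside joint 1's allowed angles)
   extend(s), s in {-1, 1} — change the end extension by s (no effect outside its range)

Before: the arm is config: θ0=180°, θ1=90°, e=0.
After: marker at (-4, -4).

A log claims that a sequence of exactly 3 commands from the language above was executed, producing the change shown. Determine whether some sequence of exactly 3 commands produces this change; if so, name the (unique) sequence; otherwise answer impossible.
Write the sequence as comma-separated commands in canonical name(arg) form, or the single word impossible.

from: config: θ0=180°, θ1=90°, e=0
1. extend(1) → config: θ0=180°, θ1=90°, e=1
2. extend(1) → config: θ0=180°, θ1=90°, e=2
3. extend(1) → config: θ0=180°, θ1=90°, e=3
uniquely the one of 125 3-step routes that fits.

extend(1), extend(1), extend(1)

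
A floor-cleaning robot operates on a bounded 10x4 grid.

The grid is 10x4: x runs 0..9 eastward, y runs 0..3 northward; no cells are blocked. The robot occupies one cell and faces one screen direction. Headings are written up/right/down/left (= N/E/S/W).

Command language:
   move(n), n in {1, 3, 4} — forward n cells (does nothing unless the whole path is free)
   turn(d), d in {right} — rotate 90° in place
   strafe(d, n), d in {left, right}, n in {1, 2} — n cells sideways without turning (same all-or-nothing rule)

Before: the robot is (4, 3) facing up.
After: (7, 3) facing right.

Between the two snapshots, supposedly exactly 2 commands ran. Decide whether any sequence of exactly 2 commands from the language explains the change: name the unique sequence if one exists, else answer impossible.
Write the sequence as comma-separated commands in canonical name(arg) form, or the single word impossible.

turn(right), move(3)

key: position moved to (7,3) AND the heading swung to E — translation plus rotation needed
begin: (4, 3) facing up
t=1 turn(right) ⇒ (4, 3) facing right
t=2 move(3) ⇒ (7, 3) facing right
uniquely the one of 64 2-step routes that fits.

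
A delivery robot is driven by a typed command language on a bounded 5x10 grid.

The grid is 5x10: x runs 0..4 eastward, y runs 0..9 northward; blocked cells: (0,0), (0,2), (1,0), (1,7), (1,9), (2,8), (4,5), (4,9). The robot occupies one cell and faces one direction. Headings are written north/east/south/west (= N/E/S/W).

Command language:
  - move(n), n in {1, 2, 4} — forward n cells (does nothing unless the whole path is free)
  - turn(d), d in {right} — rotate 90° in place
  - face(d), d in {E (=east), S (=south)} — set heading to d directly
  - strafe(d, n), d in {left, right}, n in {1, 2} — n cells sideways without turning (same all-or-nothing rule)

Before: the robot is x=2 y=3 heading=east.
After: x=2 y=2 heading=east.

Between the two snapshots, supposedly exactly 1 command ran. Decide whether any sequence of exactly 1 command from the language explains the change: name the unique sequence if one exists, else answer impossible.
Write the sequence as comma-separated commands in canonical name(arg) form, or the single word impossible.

strafe(right, 1)

key: heading stays E — the single command does not turn
initial: x=2 y=3 heading=east
step 1 (strafe(right, 1)): x=2 y=2 heading=east
no rival 1-sequence matches.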